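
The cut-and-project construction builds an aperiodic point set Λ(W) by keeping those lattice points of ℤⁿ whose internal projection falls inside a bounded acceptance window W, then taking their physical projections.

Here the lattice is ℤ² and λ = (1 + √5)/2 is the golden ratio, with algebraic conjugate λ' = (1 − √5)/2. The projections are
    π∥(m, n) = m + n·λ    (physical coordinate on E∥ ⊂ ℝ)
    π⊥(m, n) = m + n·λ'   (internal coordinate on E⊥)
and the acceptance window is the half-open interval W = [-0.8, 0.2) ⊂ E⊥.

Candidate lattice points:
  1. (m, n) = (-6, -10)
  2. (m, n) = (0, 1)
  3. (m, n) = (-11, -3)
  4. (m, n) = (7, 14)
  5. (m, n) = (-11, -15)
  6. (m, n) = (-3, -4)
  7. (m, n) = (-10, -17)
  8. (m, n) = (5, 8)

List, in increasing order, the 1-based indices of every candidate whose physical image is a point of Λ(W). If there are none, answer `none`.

Numerically λ ≈ 1.61803 and λ' = −1/λ ≈ -0.61803.
#1 (-6,-10): internal coord -6 + (-10)·λ' = +0.18034; +0.18034 ∈ [-0.8, 0.2) → IN Λ
#2 (0,1): internal coord 0 + (1)·λ' = -0.61803; -0.61803 ∈ [-0.8, 0.2) → IN Λ
#3 (-11,-3): internal coord -11 + (-3)·λ' = -9.14590; -9.14590 ∉ [-0.8, 0.2) → out
#4 (7,14): internal coord 7 + (14)·λ' = -1.65248; -1.65248 ∉ [-0.8, 0.2) → out
#5 (-11,-15): internal coord -11 + (-15)·λ' = -1.72949; -1.72949 ∉ [-0.8, 0.2) → out
#6 (-3,-4): internal coord -3 + (-4)·λ' = -0.52786; -0.52786 ∈ [-0.8, 0.2) → IN Λ
#7 (-10,-17): internal coord -10 + (-17)·λ' = +0.50658; +0.50658 ∉ [-0.8, 0.2) → out
#8 (5,8): internal coord 5 + (8)·λ' = +0.05573; +0.05573 ∈ [-0.8, 0.2) → IN Λ

1, 2, 6, 8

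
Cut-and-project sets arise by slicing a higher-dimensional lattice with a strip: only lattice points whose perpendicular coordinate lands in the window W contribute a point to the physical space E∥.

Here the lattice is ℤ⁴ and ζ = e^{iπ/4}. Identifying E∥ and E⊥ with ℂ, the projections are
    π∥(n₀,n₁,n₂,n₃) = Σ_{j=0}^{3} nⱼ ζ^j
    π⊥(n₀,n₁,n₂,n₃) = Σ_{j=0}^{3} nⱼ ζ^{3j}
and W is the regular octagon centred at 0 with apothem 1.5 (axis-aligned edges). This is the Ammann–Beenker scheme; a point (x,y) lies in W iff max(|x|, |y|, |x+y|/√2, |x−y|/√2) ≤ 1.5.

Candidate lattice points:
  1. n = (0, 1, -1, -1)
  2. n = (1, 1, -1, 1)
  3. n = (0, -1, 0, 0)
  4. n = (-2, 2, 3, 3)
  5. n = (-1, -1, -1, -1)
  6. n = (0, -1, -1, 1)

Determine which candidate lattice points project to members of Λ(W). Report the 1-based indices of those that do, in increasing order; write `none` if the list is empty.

Internal map: ζ^{3j} for j=0..3 gives (1,0), (−√2/2,√2/2), (0,−1), (√2/2,√2/2).
#1 (0, 1, -1, -1): internal (-1.4142, 1.0000); octagon support 1.7071 vs apothem 1.5 → ∉ W
#2 (1, 1, -1, 1): internal (1.0000, 2.4142); octagon support 2.4142 vs apothem 1.5 → ∉ W
#3 (0, -1, 0, 0): internal (0.7071, -0.7071); octagon support 1.0000 vs apothem 1.5 → ∈ W
#4 (-2, 2, 3, 3): internal (-1.2929, 0.5355); octagon support 1.2929 vs apothem 1.5 → ∈ W
#5 (-1, -1, -1, -1): internal (-1.0000, -0.4142); octagon support 1.0000 vs apothem 1.5 → ∈ W
#6 (0, -1, -1, 1): internal (1.4142, 1.0000); octagon support 1.7071 vs apothem 1.5 → ∉ W

3, 4, 5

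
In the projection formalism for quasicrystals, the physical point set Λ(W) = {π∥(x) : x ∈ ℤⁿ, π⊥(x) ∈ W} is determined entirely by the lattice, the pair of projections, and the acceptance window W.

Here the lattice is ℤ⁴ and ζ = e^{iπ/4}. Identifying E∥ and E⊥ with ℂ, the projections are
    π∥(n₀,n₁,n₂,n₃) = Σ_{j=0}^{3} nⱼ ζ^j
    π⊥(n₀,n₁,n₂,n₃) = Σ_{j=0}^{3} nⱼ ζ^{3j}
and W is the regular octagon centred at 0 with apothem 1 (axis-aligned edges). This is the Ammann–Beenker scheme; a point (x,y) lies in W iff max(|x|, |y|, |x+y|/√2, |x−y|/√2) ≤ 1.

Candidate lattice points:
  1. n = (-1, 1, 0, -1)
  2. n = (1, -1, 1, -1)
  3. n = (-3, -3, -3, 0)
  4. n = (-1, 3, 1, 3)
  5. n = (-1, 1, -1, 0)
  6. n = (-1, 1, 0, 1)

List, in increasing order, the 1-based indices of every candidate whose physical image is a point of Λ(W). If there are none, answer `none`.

none

Internal map: ζ^{3j} for j=0..3 gives (1,0), (−√2/2,√2/2), (0,−1), (√2/2,√2/2).
#1 (-1, 1, 0, -1): internal (-2.414214, 0.000000); octagon support 2.414214 vs apothem 1 → ∉ W
#2 (1, -1, 1, -1): internal (1.000000, -2.414214); octagon support 2.414214 vs apothem 1 → ∉ W
#3 (-3, -3, -3, 0): internal (-0.878680, 0.878680); octagon support 1.242641 vs apothem 1 → ∉ W
#4 (-1, 3, 1, 3): internal (-1.000000, 3.242641); octagon support 3.242641 vs apothem 1 → ∉ W
#5 (-1, 1, -1, 0): internal (-1.707107, 1.707107); octagon support 2.414214 vs apothem 1 → ∉ W
#6 (-1, 1, 0, 1): internal (-1.000000, 1.414214); octagon support 1.707107 vs apothem 1 → ∉ W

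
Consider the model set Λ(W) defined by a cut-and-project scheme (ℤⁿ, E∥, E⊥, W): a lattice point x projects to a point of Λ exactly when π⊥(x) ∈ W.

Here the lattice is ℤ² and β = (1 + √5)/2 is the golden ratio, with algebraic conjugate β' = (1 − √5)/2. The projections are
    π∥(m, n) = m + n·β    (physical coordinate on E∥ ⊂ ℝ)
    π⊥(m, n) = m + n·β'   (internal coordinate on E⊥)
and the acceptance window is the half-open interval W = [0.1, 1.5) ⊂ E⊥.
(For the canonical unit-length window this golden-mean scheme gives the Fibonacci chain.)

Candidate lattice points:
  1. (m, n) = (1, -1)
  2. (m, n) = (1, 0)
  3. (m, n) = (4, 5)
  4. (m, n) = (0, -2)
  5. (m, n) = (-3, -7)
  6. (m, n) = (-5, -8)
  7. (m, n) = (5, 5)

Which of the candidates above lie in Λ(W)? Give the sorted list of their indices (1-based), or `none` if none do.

2, 3, 4, 5

Numerically β ≈ 1.6180 and β' = −1/β ≈ -0.6180.
candidate 1: (m,n)=(1,-1) → π∥ = 1-1·β ≈ -0.6180, π⊥ = 1-1·β' ≈ 1.6180 ∉ [0.1, 1.5) ⇒ out
candidate 2: (m,n)=(1,0) → π∥ = 1+0·β ≈ 1.0000, π⊥ = 1+0·β' ≈ 1.0000 ∈ [0.1, 1.5) ⇒ IN Λ
candidate 3: (m,n)=(4,5) → π∥ = 4+5·β ≈ 12.0902, π⊥ = 4+5·β' ≈ 0.9098 ∈ [0.1, 1.5) ⇒ IN Λ
candidate 4: (m,n)=(0,-2) → π∥ = 0-2·β ≈ -3.2361, π⊥ = 0-2·β' ≈ 1.2361 ∈ [0.1, 1.5) ⇒ IN Λ
candidate 5: (m,n)=(-3,-7) → π∥ = -3-7·β ≈ -14.3262, π⊥ = -3-7·β' ≈ 1.3262 ∈ [0.1, 1.5) ⇒ IN Λ
candidate 6: (m,n)=(-5,-8) → π∥ = -5-8·β ≈ -17.9443, π⊥ = -5-8·β' ≈ -0.0557 ∉ [0.1, 1.5) ⇒ out
candidate 7: (m,n)=(5,5) → π∥ = 5+5·β ≈ 13.0902, π⊥ = 5+5·β' ≈ 1.9098 ∉ [0.1, 1.5) ⇒ out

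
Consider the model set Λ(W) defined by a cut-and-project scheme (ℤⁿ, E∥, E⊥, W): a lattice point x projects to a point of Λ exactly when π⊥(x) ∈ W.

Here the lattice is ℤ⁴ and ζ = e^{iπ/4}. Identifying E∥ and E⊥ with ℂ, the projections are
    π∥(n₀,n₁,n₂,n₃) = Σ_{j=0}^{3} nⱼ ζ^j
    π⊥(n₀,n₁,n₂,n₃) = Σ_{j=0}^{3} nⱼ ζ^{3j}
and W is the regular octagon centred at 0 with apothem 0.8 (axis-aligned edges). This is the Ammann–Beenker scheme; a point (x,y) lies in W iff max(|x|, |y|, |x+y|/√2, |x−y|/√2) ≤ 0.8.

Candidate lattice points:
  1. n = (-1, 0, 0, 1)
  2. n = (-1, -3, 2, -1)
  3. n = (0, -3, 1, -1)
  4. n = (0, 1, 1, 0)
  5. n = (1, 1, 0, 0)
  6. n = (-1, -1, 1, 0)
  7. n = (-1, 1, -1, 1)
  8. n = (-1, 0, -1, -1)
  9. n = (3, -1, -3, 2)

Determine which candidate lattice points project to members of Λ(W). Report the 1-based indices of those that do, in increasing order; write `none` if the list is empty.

1, 4, 5

With ζ = e^{iπ/4} the internal vectors are ζ^0,ζ^3,ζ^6,ζ^9.
#1 (-1, 0, 0, 1): internal (-0.29289, 0.70711); octagon support 0.70711 vs apothem 0.8 → ∈ W
#2 (-1, -3, 2, -1): internal (0.41421, -4.82843); octagon support 4.82843 vs apothem 0.8 → ∉ W
#3 (0, -3, 1, -1): internal (1.41421, -3.82843); octagon support 3.82843 vs apothem 0.8 → ∉ W
#4 (0, 1, 1, 0): internal (-0.70711, -0.29289); octagon support 0.70711 vs apothem 0.8 → ∈ W
#5 (1, 1, 0, 0): internal (0.29289, 0.70711); octagon support 0.70711 vs apothem 0.8 → ∈ W
#6 (-1, -1, 1, 0): internal (-0.29289, -1.70711); octagon support 1.70711 vs apothem 0.8 → ∉ W
#7 (-1, 1, -1, 1): internal (-1.00000, 2.41421); octagon support 2.41421 vs apothem 0.8 → ∉ W
#8 (-1, 0, -1, -1): internal (-1.70711, 0.29289); octagon support 1.70711 vs apothem 0.8 → ∉ W
#9 (3, -1, -3, 2): internal (5.12132, 3.70711); octagon support 6.24264 vs apothem 0.8 → ∉ W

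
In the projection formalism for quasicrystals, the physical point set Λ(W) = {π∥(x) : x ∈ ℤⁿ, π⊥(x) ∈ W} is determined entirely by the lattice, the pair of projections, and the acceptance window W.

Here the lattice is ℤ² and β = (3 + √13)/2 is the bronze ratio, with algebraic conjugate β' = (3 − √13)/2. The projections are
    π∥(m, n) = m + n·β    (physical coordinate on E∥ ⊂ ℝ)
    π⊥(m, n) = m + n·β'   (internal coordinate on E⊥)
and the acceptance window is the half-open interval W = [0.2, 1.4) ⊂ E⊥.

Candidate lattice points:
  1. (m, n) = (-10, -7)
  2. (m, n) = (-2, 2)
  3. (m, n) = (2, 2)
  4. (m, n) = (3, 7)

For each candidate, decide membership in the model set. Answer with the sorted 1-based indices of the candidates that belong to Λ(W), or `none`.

Compute β' = (3−√13)/2 = -0.302776, so π⊥(m,n) = m -0.302776·n.
candidate 1: (m,n)=(-10,-7) → π∥ = -10-7·β ≈ -33.119429, π⊥ = -10-7·β' ≈ -7.880571 ∉ [0.2, 1.4) ⇒ out
candidate 2: (m,n)=(-2,2) → π∥ = -2+2·β ≈ 4.605551, π⊥ = -2+2·β' ≈ -2.605551 ∉ [0.2, 1.4) ⇒ out
candidate 3: (m,n)=(2,2) → π∥ = 2+2·β ≈ 8.605551, π⊥ = 2+2·β' ≈ 1.394449 ∈ [0.2, 1.4) ⇒ IN Λ
candidate 4: (m,n)=(3,7) → π∥ = 3+7·β ≈ 26.119429, π⊥ = 3+7·β' ≈ 0.880571 ∈ [0.2, 1.4) ⇒ IN Λ

3, 4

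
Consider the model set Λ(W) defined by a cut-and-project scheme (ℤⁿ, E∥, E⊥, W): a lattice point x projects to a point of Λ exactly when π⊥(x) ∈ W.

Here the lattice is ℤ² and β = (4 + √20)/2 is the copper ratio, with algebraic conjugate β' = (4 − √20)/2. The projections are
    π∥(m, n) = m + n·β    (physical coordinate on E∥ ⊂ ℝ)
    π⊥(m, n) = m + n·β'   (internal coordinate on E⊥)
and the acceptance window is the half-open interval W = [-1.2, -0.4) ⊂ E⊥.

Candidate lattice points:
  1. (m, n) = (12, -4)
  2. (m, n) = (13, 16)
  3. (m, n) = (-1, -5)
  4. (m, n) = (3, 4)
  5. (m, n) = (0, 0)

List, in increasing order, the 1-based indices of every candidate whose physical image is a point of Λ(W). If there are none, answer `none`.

none

Compute β' = (4−√20)/2 = -0.23607, so π⊥(m,n) = m -0.23607·n.
candidate 1: (m,n)=(12,-4) → π∥ = 12-4·β ≈ -4.94427, π⊥ = 12-4·β' ≈ 12.94427 ∉ [-1.2, -0.4) ⇒ out
candidate 2: (m,n)=(13,16) → π∥ = 13+16·β ≈ 80.77709, π⊥ = 13+16·β' ≈ 9.22291 ∉ [-1.2, -0.4) ⇒ out
candidate 3: (m,n)=(-1,-5) → π∥ = -1-5·β ≈ -22.18034, π⊥ = -1-5·β' ≈ 0.18034 ∉ [-1.2, -0.4) ⇒ out
candidate 4: (m,n)=(3,4) → π∥ = 3+4·β ≈ 19.94427, π⊥ = 3+4·β' ≈ 2.05573 ∉ [-1.2, -0.4) ⇒ out
candidate 5: (m,n)=(0,0) → π∥ = 0+0·β ≈ 0.00000, π⊥ = 0+0·β' ≈ 0.00000 ∉ [-1.2, -0.4) ⇒ out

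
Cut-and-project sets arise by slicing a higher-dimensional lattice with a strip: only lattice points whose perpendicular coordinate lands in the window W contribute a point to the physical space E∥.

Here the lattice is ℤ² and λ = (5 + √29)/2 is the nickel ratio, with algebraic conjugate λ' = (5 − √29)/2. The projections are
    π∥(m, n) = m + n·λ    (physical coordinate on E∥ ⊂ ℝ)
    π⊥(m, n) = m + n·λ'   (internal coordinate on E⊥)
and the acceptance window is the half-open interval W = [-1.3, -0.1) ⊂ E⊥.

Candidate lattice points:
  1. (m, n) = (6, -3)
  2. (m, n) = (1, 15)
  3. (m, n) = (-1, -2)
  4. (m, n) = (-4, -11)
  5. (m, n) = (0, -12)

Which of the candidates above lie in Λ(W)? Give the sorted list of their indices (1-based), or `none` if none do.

3

Numerically λ ≈ 5.19258 and λ' = −1/λ ≈ -0.19258.
[1] lift (6,-3): star map gives 6.57775; window check -1.3 ≤ 6.57775 < -0.1 is false → out
[2] lift (1,15): star map gives -1.88874; window check -1.3 ≤ -1.88874 < -0.1 is false → out
[3] lift (-1,-2): star map gives -0.61484; window check -1.3 ≤ -0.61484 < -0.1 is true → IN Λ
[4] lift (-4,-11): star map gives -1.88159; window check -1.3 ≤ -1.88159 < -0.1 is false → out
[5] lift (0,-12): star map gives 2.31099; window check -1.3 ≤ 2.31099 < -0.1 is false → out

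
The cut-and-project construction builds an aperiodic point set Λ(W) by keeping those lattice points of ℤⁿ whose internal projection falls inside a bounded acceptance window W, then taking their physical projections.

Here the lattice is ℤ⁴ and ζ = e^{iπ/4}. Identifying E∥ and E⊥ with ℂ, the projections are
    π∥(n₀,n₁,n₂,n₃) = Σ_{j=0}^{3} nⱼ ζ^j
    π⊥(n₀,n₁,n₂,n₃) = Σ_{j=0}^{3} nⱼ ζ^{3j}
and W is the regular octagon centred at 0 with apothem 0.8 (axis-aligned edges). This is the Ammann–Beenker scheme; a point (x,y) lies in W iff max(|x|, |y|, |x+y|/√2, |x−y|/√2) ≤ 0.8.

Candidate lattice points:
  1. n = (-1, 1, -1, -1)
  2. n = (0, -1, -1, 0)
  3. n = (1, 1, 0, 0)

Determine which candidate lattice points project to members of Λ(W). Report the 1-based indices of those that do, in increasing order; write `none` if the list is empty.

π⊥(n) = n₀ + n₁ζ³ + n₂ζ⁶ + n₃ζ⁹ where ζ = e^{iπ/4}.
candidate 1: n = (-1, 1, -1, -1) → π⊥ ≈ (-2.414214, +1.000000); max(|x|,|y|,|x±y|/√2) = 2.414214 > 0.8 ⇒ ∉ W
candidate 2: n = (0, -1, -1, 0) → π⊥ ≈ (+0.707107, +0.292893); max(|x|,|y|,|x±y|/√2) = 0.707107 ≤ 0.8 ⇒ ∈ W
candidate 3: n = (1, 1, 0, 0) → π⊥ ≈ (+0.292893, +0.707107); max(|x|,|y|,|x±y|/√2) = 0.707107 ≤ 0.8 ⇒ ∈ W

2, 3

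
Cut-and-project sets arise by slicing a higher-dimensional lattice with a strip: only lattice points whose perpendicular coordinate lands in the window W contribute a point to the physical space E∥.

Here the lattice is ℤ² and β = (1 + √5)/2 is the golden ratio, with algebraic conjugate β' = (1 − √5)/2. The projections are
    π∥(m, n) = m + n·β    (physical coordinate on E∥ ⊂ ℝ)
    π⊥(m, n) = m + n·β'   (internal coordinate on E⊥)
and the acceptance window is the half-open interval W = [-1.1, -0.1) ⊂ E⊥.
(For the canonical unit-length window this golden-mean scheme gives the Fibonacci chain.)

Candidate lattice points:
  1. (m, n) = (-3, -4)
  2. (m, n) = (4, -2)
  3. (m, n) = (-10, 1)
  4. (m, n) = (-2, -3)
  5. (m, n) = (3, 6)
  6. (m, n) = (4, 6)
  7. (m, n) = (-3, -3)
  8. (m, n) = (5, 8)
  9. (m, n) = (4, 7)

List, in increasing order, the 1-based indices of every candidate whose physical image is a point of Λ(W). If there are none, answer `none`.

1, 4, 5, 9

Numerically β ≈ 1.61803 and β' = −1/β ≈ -0.61803.
candidate 1: (m,n)=(-3,-4) → π∥ = -3-4·β ≈ -9.47214, π⊥ = -3-4·β' ≈ -0.52786 ∈ [-1.1, -0.1) ⇒ IN Λ
candidate 2: (m,n)=(4,-2) → π∥ = 4-2·β ≈ 0.76393, π⊥ = 4-2·β' ≈ 5.23607 ∉ [-1.1, -0.1) ⇒ out
candidate 3: (m,n)=(-10,1) → π∥ = -10+1·β ≈ -8.38197, π⊥ = -10+1·β' ≈ -10.61803 ∉ [-1.1, -0.1) ⇒ out
candidate 4: (m,n)=(-2,-3) → π∥ = -2-3·β ≈ -6.85410, π⊥ = -2-3·β' ≈ -0.14590 ∈ [-1.1, -0.1) ⇒ IN Λ
candidate 5: (m,n)=(3,6) → π∥ = 3+6·β ≈ 12.70820, π⊥ = 3+6·β' ≈ -0.70820 ∈ [-1.1, -0.1) ⇒ IN Λ
candidate 6: (m,n)=(4,6) → π∥ = 4+6·β ≈ 13.70820, π⊥ = 4+6·β' ≈ 0.29180 ∉ [-1.1, -0.1) ⇒ out
candidate 7: (m,n)=(-3,-3) → π∥ = -3-3·β ≈ -7.85410, π⊥ = -3-3·β' ≈ -1.14590 ∉ [-1.1, -0.1) ⇒ out
candidate 8: (m,n)=(5,8) → π∥ = 5+8·β ≈ 17.94427, π⊥ = 5+8·β' ≈ 0.05573 ∉ [-1.1, -0.1) ⇒ out
candidate 9: (m,n)=(4,7) → π∥ = 4+7·β ≈ 15.32624, π⊥ = 4+7·β' ≈ -0.32624 ∈ [-1.1, -0.1) ⇒ IN Λ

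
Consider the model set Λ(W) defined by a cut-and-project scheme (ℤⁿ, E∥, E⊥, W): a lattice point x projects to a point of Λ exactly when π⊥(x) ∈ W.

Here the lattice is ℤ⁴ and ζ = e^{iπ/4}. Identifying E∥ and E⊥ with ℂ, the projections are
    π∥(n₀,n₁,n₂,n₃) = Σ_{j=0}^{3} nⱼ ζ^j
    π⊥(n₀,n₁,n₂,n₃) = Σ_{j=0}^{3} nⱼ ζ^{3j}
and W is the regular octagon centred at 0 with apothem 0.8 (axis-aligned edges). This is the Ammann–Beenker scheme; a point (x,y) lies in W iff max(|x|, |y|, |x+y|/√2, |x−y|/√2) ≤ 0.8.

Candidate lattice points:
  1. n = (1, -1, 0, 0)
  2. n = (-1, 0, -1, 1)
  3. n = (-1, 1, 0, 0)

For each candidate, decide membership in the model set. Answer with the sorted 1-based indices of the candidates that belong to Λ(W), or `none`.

Internal map: ζ^{3j} for j=0..3 gives (1,0), (−√2/2,√2/2), (0,−1), (√2/2,√2/2).
candidate 1: n = (1, -1, 0, 0) → π⊥ ≈ (+1.7071, -0.7071); max(|x|,|y|,|x±y|/√2) = 1.7071 > 0.8 ⇒ ∉ W
candidate 2: n = (-1, 0, -1, 1) → π⊥ ≈ (-0.2929, +1.7071); max(|x|,|y|,|x±y|/√2) = 1.7071 > 0.8 ⇒ ∉ W
candidate 3: n = (-1, 1, 0, 0) → π⊥ ≈ (-1.7071, +0.7071); max(|x|,|y|,|x±y|/√2) = 1.7071 > 0.8 ⇒ ∉ W

none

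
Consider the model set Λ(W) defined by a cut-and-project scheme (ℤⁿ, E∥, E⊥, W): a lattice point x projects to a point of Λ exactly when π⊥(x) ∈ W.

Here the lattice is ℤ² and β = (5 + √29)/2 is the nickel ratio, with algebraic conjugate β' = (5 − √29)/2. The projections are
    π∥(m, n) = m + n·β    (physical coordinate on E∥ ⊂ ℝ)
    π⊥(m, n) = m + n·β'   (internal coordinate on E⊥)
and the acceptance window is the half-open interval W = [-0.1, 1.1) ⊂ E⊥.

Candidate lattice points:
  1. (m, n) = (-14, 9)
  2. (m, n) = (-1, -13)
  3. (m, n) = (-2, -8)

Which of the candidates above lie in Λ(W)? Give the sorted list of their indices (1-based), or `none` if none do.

none

Compute β' = (5−√29)/2 = -0.19258, so π⊥(m,n) = m -0.19258·n.
#1 (-14,9): internal coord -14 + (9)·β' = -15.73324; -15.73324 ∉ [-0.1, 1.1) → out
#2 (-1,-13): internal coord -1 + (-13)·β' = +1.50357; +1.50357 ∉ [-0.1, 1.1) → out
#3 (-2,-8): internal coord -2 + (-8)·β' = -0.45934; -0.45934 ∉ [-0.1, 1.1) → out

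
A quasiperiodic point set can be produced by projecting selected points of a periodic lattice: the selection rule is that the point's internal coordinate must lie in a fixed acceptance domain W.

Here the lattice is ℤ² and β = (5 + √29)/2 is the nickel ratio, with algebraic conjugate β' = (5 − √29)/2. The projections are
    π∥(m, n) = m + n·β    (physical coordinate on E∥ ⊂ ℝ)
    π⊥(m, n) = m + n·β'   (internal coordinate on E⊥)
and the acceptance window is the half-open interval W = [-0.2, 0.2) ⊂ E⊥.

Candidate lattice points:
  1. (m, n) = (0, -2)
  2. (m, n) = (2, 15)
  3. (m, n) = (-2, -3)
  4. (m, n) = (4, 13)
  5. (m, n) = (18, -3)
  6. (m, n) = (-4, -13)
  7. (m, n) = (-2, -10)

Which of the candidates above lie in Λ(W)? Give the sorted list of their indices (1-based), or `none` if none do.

Numerically β ≈ 5.192582 and β' = −1/β ≈ -0.192582.
[1] lift (0,-2): star map gives 0.385165; window check -0.2 ≤ 0.385165 < 0.2 is false → out
[2] lift (2,15): star map gives -0.888736; window check -0.2 ≤ -0.888736 < 0.2 is false → out
[3] lift (-2,-3): star map gives -1.422253; window check -0.2 ≤ -1.422253 < 0.2 is false → out
[4] lift (4,13): star map gives 1.496429; window check -0.2 ≤ 1.496429 < 0.2 is false → out
[5] lift (18,-3): star map gives 18.577747; window check -0.2 ≤ 18.577747 < 0.2 is false → out
[6] lift (-4,-13): star map gives -1.496429; window check -0.2 ≤ -1.496429 < 0.2 is false → out
[7] lift (-2,-10): star map gives -0.074176; window check -0.2 ≤ -0.074176 < 0.2 is true → IN Λ

7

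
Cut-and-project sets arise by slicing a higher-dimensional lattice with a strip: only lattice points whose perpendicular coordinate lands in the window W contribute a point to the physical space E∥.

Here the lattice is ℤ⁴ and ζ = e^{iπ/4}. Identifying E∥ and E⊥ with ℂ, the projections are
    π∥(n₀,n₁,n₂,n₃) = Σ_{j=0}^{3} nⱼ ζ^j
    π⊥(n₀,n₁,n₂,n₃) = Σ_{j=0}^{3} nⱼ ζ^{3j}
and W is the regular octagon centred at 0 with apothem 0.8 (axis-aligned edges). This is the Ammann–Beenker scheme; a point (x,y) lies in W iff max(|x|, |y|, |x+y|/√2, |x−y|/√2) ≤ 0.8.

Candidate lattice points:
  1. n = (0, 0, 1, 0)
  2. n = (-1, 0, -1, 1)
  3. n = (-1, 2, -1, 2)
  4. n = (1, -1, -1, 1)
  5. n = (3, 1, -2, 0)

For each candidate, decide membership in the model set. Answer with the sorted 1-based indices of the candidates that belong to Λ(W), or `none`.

none

With ζ = e^{iπ/4} the internal vectors are ζ^0,ζ^3,ζ^6,ζ^9.
#1 (0, 0, 1, 0): internal (0.00000, -1.00000); octagon support 1.00000 vs apothem 0.8 → ∉ W
#2 (-1, 0, -1, 1): internal (-0.29289, 1.70711); octagon support 1.70711 vs apothem 0.8 → ∉ W
#3 (-1, 2, -1, 2): internal (-1.00000, 3.82843); octagon support 3.82843 vs apothem 0.8 → ∉ W
#4 (1, -1, -1, 1): internal (2.41421, 1.00000); octagon support 2.41421 vs apothem 0.8 → ∉ W
#5 (3, 1, -2, 0): internal (2.29289, 2.70711); octagon support 3.53553 vs apothem 0.8 → ∉ W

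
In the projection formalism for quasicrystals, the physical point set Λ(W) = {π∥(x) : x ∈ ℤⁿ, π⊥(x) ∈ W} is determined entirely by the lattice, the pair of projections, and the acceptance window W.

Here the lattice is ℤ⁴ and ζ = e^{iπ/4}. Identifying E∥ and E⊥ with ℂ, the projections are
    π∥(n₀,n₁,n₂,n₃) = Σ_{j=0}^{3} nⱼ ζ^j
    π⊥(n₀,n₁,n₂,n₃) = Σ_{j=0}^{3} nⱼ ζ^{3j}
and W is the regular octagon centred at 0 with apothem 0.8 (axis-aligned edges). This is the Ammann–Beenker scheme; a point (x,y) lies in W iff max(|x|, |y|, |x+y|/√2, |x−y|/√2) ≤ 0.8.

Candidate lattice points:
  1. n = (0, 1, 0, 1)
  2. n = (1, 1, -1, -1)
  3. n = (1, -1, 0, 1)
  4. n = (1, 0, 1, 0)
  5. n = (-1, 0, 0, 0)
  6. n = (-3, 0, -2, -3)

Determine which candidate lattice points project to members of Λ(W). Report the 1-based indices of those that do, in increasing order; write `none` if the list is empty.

With ζ = e^{iπ/4} the internal vectors are ζ^0,ζ^3,ζ^6,ζ^9.
candidate 1: n = (0, 1, 0, 1) → π⊥ ≈ (+0.0000, +1.4142); max(|x|,|y|,|x±y|/√2) = 1.4142 > 0.8 ⇒ ∉ W
candidate 2: n = (1, 1, -1, -1) → π⊥ ≈ (-0.4142, +1.0000); max(|x|,|y|,|x±y|/√2) = 1.0000 > 0.8 ⇒ ∉ W
candidate 3: n = (1, -1, 0, 1) → π⊥ ≈ (+2.4142, +0.0000); max(|x|,|y|,|x±y|/√2) = 2.4142 > 0.8 ⇒ ∉ W
candidate 4: n = (1, 0, 1, 0) → π⊥ ≈ (+1.0000, -1.0000); max(|x|,|y|,|x±y|/√2) = 1.4142 > 0.8 ⇒ ∉ W
candidate 5: n = (-1, 0, 0, 0) → π⊥ ≈ (-1.0000, +0.0000); max(|x|,|y|,|x±y|/√2) = 1.0000 > 0.8 ⇒ ∉ W
candidate 6: n = (-3, 0, -2, -3) → π⊥ ≈ (-5.1213, -0.1213); max(|x|,|y|,|x±y|/√2) = 5.1213 > 0.8 ⇒ ∉ W

none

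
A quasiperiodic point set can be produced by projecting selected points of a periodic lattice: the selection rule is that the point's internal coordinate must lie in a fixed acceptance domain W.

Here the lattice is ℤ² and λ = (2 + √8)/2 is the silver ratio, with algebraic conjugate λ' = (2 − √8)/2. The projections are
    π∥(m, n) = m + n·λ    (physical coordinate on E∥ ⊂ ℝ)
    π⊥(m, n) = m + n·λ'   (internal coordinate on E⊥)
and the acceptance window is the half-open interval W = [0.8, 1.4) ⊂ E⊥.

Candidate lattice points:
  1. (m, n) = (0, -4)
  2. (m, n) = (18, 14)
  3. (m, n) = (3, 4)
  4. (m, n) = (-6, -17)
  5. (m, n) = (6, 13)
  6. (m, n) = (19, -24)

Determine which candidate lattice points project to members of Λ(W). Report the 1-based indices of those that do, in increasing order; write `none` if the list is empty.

Numerically λ ≈ 2.414214 and λ' = −1/λ ≈ -0.414214.
candidate 1: (m,n)=(0,-4) → π∥ = 0-4·λ ≈ -9.656854, π⊥ = 0-4·λ' ≈ 1.656854 ∉ [0.8, 1.4) ⇒ out
candidate 2: (m,n)=(18,14) → π∥ = 18+14·λ ≈ 51.798990, π⊥ = 18+14·λ' ≈ 12.201010 ∉ [0.8, 1.4) ⇒ out
candidate 3: (m,n)=(3,4) → π∥ = 3+4·λ ≈ 12.656854, π⊥ = 3+4·λ' ≈ 1.343146 ∈ [0.8, 1.4) ⇒ IN Λ
candidate 4: (m,n)=(-6,-17) → π∥ = -6-17·λ ≈ -47.041631, π⊥ = -6-17·λ' ≈ 1.041631 ∈ [0.8, 1.4) ⇒ IN Λ
candidate 5: (m,n)=(6,13) → π∥ = 6+13·λ ≈ 37.384776, π⊥ = 6+13·λ' ≈ 0.615224 ∉ [0.8, 1.4) ⇒ out
candidate 6: (m,n)=(19,-24) → π∥ = 19-24·λ ≈ -38.941125, π⊥ = 19-24·λ' ≈ 28.941125 ∉ [0.8, 1.4) ⇒ out

3, 4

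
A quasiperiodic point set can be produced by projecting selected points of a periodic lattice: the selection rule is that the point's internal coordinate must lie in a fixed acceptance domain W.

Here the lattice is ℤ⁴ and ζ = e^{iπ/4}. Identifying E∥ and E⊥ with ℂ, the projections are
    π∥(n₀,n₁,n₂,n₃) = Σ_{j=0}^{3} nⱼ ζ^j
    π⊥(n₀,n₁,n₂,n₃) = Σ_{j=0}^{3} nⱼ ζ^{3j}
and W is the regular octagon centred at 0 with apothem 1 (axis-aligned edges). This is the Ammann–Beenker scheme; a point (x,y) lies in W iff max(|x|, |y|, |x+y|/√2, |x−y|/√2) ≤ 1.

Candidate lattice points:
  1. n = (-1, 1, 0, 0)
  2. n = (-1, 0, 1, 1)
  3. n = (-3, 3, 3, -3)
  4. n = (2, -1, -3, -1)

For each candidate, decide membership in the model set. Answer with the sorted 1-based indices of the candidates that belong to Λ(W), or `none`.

Internal map: ζ^{3j} for j=0..3 gives (1,0), (−√2/2,√2/2), (0,−1), (√2/2,√2/2).
candidate 1: n = (-1, 1, 0, 0) → π⊥ ≈ (-1.7071, +0.7071); max(|x|,|y|,|x±y|/√2) = 1.7071 > 1 ⇒ ∉ W
candidate 2: n = (-1, 0, 1, 1) → π⊥ ≈ (-0.2929, -0.2929); max(|x|,|y|,|x±y|/√2) = 0.4142 ≤ 1 ⇒ ∈ W
candidate 3: n = (-3, 3, 3, -3) → π⊥ ≈ (-7.2426, -3.0000); max(|x|,|y|,|x±y|/√2) = 7.2426 > 1 ⇒ ∉ W
candidate 4: n = (2, -1, -3, -1) → π⊥ ≈ (+2.0000, +1.5858); max(|x|,|y|,|x±y|/√2) = 2.5355 > 1 ⇒ ∉ W

2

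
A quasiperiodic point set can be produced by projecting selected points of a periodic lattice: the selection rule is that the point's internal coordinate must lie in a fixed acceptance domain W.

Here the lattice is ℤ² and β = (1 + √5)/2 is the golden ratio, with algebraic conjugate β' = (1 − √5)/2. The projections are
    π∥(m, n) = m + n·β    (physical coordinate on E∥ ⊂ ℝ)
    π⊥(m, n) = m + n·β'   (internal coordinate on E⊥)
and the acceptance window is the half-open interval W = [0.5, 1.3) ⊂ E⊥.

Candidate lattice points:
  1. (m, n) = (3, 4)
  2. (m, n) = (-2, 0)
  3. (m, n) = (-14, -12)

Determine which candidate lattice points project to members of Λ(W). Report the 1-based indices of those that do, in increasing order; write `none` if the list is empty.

Compute β' = (1−√5)/2 = -0.618034, so π⊥(m,n) = m -0.618034·n.
#1 (3,4): internal coord 3 + (4)·β' = +0.527864; +0.527864 ∈ [0.5, 1.3) → IN Λ
#2 (-2,0): internal coord -2 + (0)·β' = -2.000000; -2.000000 ∉ [0.5, 1.3) → out
#3 (-14,-12): internal coord -14 + (-12)·β' = -6.583592; -6.583592 ∉ [0.5, 1.3) → out

1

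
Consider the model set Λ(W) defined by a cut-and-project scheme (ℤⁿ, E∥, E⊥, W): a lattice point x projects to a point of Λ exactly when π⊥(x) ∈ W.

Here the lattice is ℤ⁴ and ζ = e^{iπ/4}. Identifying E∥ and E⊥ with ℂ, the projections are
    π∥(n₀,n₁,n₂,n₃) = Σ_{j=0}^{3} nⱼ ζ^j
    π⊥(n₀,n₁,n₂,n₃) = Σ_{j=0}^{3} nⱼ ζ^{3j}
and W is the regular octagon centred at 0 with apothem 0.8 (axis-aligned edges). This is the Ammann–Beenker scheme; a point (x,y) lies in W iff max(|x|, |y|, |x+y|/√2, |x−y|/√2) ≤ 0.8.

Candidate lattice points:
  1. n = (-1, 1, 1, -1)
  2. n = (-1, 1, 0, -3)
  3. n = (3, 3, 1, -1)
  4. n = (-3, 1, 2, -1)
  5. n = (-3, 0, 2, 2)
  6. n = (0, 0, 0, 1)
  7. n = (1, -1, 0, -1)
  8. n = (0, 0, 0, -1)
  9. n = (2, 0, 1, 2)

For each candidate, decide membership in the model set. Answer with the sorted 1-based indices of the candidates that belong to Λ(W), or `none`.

3

Internal map: ζ^{3j} for j=0..3 gives (1,0), (−√2/2,√2/2), (0,−1), (√2/2,√2/2).
#1 (-1, 1, 1, -1): internal (-2.414214, -1.000000); octagon support 2.414214 vs apothem 0.8 → ∉ W
#2 (-1, 1, 0, -3): internal (-3.828427, -1.414214); octagon support 3.828427 vs apothem 0.8 → ∉ W
#3 (3, 3, 1, -1): internal (0.171573, 0.414214); octagon support 0.414214 vs apothem 0.8 → ∈ W
#4 (-3, 1, 2, -1): internal (-4.414214, -2.000000); octagon support 4.535534 vs apothem 0.8 → ∉ W
#5 (-3, 0, 2, 2): internal (-1.585786, -0.585786); octagon support 1.585786 vs apothem 0.8 → ∉ W
#6 (0, 0, 0, 1): internal (0.707107, 0.707107); octagon support 1.000000 vs apothem 0.8 → ∉ W
#7 (1, -1, 0, -1): internal (1.000000, -1.414214); octagon support 1.707107 vs apothem 0.8 → ∉ W
#8 (0, 0, 0, -1): internal (-0.707107, -0.707107); octagon support 1.000000 vs apothem 0.8 → ∉ W
#9 (2, 0, 1, 2): internal (3.414214, 0.414214); octagon support 3.414214 vs apothem 0.8 → ∉ W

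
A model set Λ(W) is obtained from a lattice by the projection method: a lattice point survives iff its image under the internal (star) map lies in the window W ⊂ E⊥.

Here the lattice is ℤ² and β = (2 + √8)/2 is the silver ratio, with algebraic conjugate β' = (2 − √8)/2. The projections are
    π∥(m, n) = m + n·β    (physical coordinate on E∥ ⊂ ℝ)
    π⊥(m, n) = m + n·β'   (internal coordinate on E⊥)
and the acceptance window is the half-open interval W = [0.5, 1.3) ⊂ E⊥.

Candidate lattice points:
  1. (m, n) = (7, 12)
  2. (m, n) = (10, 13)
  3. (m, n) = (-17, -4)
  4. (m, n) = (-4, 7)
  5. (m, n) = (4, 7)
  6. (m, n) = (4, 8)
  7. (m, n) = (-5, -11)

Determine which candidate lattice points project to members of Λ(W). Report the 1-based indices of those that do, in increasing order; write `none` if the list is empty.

Compute β' = (2−√8)/2 = -0.41421, so π⊥(m,n) = m -0.41421·n.
candidate 1: (m,n)=(7,12) → π∥ = 7+12·β ≈ 35.97056, π⊥ = 7+12·β' ≈ 2.02944 ∉ [0.5, 1.3) ⇒ out
candidate 2: (m,n)=(10,13) → π∥ = 10+13·β ≈ 41.38478, π⊥ = 10+13·β' ≈ 4.61522 ∉ [0.5, 1.3) ⇒ out
candidate 3: (m,n)=(-17,-4) → π∥ = -17-4·β ≈ -26.65685, π⊥ = -17-4·β' ≈ -15.34315 ∉ [0.5, 1.3) ⇒ out
candidate 4: (m,n)=(-4,7) → π∥ = -4+7·β ≈ 12.89949, π⊥ = -4+7·β' ≈ -6.89949 ∉ [0.5, 1.3) ⇒ out
candidate 5: (m,n)=(4,7) → π∥ = 4+7·β ≈ 20.89949, π⊥ = 4+7·β' ≈ 1.10051 ∈ [0.5, 1.3) ⇒ IN Λ
candidate 6: (m,n)=(4,8) → π∥ = 4+8·β ≈ 23.31371, π⊥ = 4+8·β' ≈ 0.68629 ∈ [0.5, 1.3) ⇒ IN Λ
candidate 7: (m,n)=(-5,-11) → π∥ = -5-11·β ≈ -31.55635, π⊥ = -5-11·β' ≈ -0.44365 ∉ [0.5, 1.3) ⇒ out

5, 6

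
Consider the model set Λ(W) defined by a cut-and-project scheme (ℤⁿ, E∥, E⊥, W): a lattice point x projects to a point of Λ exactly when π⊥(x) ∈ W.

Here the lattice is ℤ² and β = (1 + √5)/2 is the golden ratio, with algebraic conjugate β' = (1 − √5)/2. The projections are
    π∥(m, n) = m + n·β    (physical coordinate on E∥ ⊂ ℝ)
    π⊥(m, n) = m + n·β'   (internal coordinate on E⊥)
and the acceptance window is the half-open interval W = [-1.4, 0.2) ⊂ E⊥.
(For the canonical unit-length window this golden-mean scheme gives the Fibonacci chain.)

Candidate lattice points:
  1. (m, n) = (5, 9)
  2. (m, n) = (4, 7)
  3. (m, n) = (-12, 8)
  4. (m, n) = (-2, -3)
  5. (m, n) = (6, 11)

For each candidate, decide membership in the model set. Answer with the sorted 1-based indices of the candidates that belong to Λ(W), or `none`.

1, 2, 4, 5

β' = (1−√5)/2 ≈ -0.61803.
#1 (5,9): internal coord 5 + (9)·β' = -0.56231; -0.56231 ∈ [-1.4, 0.2) → IN Λ
#2 (4,7): internal coord 4 + (7)·β' = -0.32624; -0.32624 ∈ [-1.4, 0.2) → IN Λ
#3 (-12,8): internal coord -12 + (8)·β' = -16.94427; -16.94427 ∉ [-1.4, 0.2) → out
#4 (-2,-3): internal coord -2 + (-3)·β' = -0.14590; -0.14590 ∈ [-1.4, 0.2) → IN Λ
#5 (6,11): internal coord 6 + (11)·β' = -0.79837; -0.79837 ∈ [-1.4, 0.2) → IN Λ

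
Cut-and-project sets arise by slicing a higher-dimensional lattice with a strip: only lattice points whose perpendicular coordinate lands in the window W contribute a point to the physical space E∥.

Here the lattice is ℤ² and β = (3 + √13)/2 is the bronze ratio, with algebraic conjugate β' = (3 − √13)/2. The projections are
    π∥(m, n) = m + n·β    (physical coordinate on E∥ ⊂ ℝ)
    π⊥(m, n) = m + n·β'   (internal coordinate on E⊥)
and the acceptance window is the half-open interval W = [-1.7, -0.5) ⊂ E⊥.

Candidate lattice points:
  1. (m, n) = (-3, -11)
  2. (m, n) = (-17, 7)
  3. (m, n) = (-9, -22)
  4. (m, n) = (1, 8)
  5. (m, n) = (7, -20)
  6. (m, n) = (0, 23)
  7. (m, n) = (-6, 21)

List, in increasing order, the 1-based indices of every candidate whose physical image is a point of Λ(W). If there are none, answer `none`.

β' = (3−√13)/2 ≈ -0.3028.
#1 (-3,-11): internal coord -3 + (-11)·β' = +0.3305; +0.3305 ∉ [-1.7, -0.5) → out
#2 (-17,7): internal coord -17 + (7)·β' = -19.1194; -19.1194 ∉ [-1.7, -0.5) → out
#3 (-9,-22): internal coord -9 + (-22)·β' = -2.3389; -2.3389 ∉ [-1.7, -0.5) → out
#4 (1,8): internal coord 1 + (8)·β' = -1.4222; -1.4222 ∈ [-1.7, -0.5) → IN Λ
#5 (7,-20): internal coord 7 + (-20)·β' = +13.0555; +13.0555 ∉ [-1.7, -0.5) → out
#6 (0,23): internal coord 0 + (23)·β' = -6.9638; -6.9638 ∉ [-1.7, -0.5) → out
#7 (-6,21): internal coord -6 + (21)·β' = -12.3583; -12.3583 ∉ [-1.7, -0.5) → out

4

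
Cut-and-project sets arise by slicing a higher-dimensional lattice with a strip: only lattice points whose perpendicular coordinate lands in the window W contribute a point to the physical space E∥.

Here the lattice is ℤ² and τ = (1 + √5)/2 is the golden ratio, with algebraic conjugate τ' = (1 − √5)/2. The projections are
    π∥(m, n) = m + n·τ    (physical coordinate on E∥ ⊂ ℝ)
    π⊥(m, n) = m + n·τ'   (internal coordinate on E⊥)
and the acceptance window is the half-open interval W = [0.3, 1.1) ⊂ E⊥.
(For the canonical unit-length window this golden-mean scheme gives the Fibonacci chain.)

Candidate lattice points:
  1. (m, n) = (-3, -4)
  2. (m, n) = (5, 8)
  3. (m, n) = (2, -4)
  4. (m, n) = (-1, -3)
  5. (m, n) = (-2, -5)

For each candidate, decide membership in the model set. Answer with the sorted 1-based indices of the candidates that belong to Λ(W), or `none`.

Compute τ' = (1−√5)/2 = -0.61803, so π⊥(m,n) = m -0.61803·n.
candidate 1: (m,n)=(-3,-4) → π∥ = -3-4·τ ≈ -9.47214, π⊥ = -3-4·τ' ≈ -0.52786 ∉ [0.3, 1.1) ⇒ out
candidate 2: (m,n)=(5,8) → π∥ = 5+8·τ ≈ 17.94427, π⊥ = 5+8·τ' ≈ 0.05573 ∉ [0.3, 1.1) ⇒ out
candidate 3: (m,n)=(2,-4) → π∥ = 2-4·τ ≈ -4.47214, π⊥ = 2-4·τ' ≈ 4.47214 ∉ [0.3, 1.1) ⇒ out
candidate 4: (m,n)=(-1,-3) → π∥ = -1-3·τ ≈ -5.85410, π⊥ = -1-3·τ' ≈ 0.85410 ∈ [0.3, 1.1) ⇒ IN Λ
candidate 5: (m,n)=(-2,-5) → π∥ = -2-5·τ ≈ -10.09017, π⊥ = -2-5·τ' ≈ 1.09017 ∈ [0.3, 1.1) ⇒ IN Λ

4, 5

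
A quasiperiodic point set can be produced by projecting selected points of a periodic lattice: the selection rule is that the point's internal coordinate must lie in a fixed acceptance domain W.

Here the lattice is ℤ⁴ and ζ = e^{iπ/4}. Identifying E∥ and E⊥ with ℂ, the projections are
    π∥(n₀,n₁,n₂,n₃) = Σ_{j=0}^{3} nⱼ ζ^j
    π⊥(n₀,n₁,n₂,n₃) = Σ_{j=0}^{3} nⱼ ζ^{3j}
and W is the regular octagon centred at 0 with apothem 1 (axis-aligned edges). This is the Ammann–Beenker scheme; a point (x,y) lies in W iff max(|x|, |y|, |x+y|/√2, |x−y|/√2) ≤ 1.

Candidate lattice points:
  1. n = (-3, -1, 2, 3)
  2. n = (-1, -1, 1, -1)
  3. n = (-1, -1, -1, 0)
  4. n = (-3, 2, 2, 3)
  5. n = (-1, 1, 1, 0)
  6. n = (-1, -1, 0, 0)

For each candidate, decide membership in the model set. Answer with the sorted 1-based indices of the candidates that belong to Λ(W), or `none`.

1, 3, 6

π⊥(n) = n₀ + n₁ζ³ + n₂ζ⁶ + n₃ζ⁹ where ζ = e^{iπ/4}.
candidate 1: n = (-3, -1, 2, 3) → π⊥ ≈ (-0.171573, -0.585786); max(|x|,|y|,|x±y|/√2) = 0.585786 ≤ 1 ⇒ ∈ W
candidate 2: n = (-1, -1, 1, -1) → π⊥ ≈ (-1.000000, -2.414214); max(|x|,|y|,|x±y|/√2) = 2.414214 > 1 ⇒ ∉ W
candidate 3: n = (-1, -1, -1, 0) → π⊥ ≈ (-0.292893, +0.292893); max(|x|,|y|,|x±y|/√2) = 0.414214 ≤ 1 ⇒ ∈ W
candidate 4: n = (-3, 2, 2, 3) → π⊥ ≈ (-2.292893, +1.535534); max(|x|,|y|,|x±y|/√2) = 2.707107 > 1 ⇒ ∉ W
candidate 5: n = (-1, 1, 1, 0) → π⊥ ≈ (-1.707107, -0.292893); max(|x|,|y|,|x±y|/√2) = 1.707107 > 1 ⇒ ∉ W
candidate 6: n = (-1, -1, 0, 0) → π⊥ ≈ (-0.292893, -0.707107); max(|x|,|y|,|x±y|/√2) = 0.707107 ≤ 1 ⇒ ∈ W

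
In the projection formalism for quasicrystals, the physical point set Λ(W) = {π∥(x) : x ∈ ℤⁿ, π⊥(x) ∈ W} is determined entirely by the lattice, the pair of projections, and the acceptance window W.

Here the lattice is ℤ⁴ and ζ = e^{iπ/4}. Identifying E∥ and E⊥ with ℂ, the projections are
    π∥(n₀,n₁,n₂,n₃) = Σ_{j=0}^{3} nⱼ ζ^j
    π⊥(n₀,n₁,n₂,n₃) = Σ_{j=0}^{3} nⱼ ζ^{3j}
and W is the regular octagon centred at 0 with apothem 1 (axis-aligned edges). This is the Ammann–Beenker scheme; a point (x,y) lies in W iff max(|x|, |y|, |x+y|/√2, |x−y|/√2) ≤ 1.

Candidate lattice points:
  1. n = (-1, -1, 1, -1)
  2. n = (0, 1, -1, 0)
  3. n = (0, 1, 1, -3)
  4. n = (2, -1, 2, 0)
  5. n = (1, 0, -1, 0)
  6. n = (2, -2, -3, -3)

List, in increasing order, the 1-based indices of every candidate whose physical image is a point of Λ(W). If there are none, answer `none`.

With ζ = e^{iπ/4} the internal vectors are ζ^0,ζ^3,ζ^6,ζ^9.
candidate 1: n = (-1, -1, 1, -1) → π⊥ ≈ (-1.000000, -2.414214); max(|x|,|y|,|x±y|/√2) = 2.414214 > 1 ⇒ ∉ W
candidate 2: n = (0, 1, -1, 0) → π⊥ ≈ (-0.707107, +1.707107); max(|x|,|y|,|x±y|/√2) = 1.707107 > 1 ⇒ ∉ W
candidate 3: n = (0, 1, 1, -3) → π⊥ ≈ (-2.828427, -2.414214); max(|x|,|y|,|x±y|/√2) = 3.707107 > 1 ⇒ ∉ W
candidate 4: n = (2, -1, 2, 0) → π⊥ ≈ (+2.707107, -2.707107); max(|x|,|y|,|x±y|/√2) = 3.828427 > 1 ⇒ ∉ W
candidate 5: n = (1, 0, -1, 0) → π⊥ ≈ (+1.000000, +1.000000); max(|x|,|y|,|x±y|/√2) = 1.414214 > 1 ⇒ ∉ W
candidate 6: n = (2, -2, -3, -3) → π⊥ ≈ (+1.292893, -0.535534); max(|x|,|y|,|x±y|/√2) = 1.292893 > 1 ⇒ ∉ W

none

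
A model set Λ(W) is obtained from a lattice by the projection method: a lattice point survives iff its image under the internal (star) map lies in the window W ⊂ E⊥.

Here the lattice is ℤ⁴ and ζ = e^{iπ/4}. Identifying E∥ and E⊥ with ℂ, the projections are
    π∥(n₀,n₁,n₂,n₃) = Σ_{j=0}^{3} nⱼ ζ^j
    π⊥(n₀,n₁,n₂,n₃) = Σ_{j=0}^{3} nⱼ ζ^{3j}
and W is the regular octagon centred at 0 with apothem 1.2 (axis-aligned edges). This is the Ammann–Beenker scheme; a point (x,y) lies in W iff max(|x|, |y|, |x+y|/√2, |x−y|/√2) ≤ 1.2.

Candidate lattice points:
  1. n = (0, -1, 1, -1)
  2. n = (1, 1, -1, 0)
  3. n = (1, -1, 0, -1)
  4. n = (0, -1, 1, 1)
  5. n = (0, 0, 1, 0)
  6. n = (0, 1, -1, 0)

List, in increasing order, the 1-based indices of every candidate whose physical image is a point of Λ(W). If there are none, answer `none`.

π⊥(n) = n₀ + n₁ζ³ + n₂ζ⁶ + n₃ζ⁹ where ζ = e^{iπ/4}.
#1 (0, -1, 1, -1): internal (0.000000, -2.414214); octagon support 2.414214 vs apothem 1.2 → ∉ W
#2 (1, 1, -1, 0): internal (0.292893, 1.707107); octagon support 1.707107 vs apothem 1.2 → ∉ W
#3 (1, -1, 0, -1): internal (1.000000, -1.414214); octagon support 1.707107 vs apothem 1.2 → ∉ W
#4 (0, -1, 1, 1): internal (1.414214, -1.000000); octagon support 1.707107 vs apothem 1.2 → ∉ W
#5 (0, 0, 1, 0): internal (0.000000, -1.000000); octagon support 1.000000 vs apothem 1.2 → ∈ W
#6 (0, 1, -1, 0): internal (-0.707107, 1.707107); octagon support 1.707107 vs apothem 1.2 → ∉ W

5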